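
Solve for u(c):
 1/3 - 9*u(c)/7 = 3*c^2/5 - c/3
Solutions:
 u(c) = -7*c^2/15 + 7*c/27 + 7/27


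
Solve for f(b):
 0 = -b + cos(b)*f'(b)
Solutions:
 f(b) = C1 + Integral(b/cos(b), b)


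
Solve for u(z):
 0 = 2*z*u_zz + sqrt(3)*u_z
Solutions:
 u(z) = C1 + C2*z^(1 - sqrt(3)/2)


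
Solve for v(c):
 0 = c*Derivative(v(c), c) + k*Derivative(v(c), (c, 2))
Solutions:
 v(c) = C1 + C2*sqrt(k)*erf(sqrt(2)*c*sqrt(1/k)/2)


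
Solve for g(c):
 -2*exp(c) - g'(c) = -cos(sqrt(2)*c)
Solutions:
 g(c) = C1 - 2*exp(c) + sqrt(2)*sin(sqrt(2)*c)/2


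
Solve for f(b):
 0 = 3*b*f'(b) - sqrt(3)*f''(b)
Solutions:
 f(b) = C1 + C2*erfi(sqrt(2)*3^(1/4)*b/2)


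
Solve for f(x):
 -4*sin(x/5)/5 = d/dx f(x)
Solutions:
 f(x) = C1 + 4*cos(x/5)


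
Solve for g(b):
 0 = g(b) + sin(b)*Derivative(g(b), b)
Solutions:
 g(b) = C1*sqrt(cos(b) + 1)/sqrt(cos(b) - 1)


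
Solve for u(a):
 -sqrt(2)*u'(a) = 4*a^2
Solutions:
 u(a) = C1 - 2*sqrt(2)*a^3/3


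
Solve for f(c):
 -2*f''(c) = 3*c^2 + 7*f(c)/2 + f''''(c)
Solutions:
 f(c) = -6*c^2/7 + (C1*sin(2^(3/4)*7^(1/4)*c*cos(atan(sqrt(10)/2)/2)/2) + C2*cos(2^(3/4)*7^(1/4)*c*cos(atan(sqrt(10)/2)/2)/2))*exp(-2^(3/4)*7^(1/4)*c*sin(atan(sqrt(10)/2)/2)/2) + (C3*sin(2^(3/4)*7^(1/4)*c*cos(atan(sqrt(10)/2)/2)/2) + C4*cos(2^(3/4)*7^(1/4)*c*cos(atan(sqrt(10)/2)/2)/2))*exp(2^(3/4)*7^(1/4)*c*sin(atan(sqrt(10)/2)/2)/2) + 48/49


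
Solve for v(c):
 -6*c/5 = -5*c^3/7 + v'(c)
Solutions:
 v(c) = C1 + 5*c^4/28 - 3*c^2/5


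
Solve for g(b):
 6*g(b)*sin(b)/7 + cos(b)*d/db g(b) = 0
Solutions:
 g(b) = C1*cos(b)^(6/7)


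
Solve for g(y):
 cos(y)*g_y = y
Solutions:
 g(y) = C1 + Integral(y/cos(y), y)


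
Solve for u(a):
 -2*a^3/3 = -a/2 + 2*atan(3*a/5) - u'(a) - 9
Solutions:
 u(a) = C1 + a^4/6 - a^2/4 + 2*a*atan(3*a/5) - 9*a - 5*log(9*a^2 + 25)/3


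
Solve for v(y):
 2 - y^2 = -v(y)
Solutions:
 v(y) = y^2 - 2


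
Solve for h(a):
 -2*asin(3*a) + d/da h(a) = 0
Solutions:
 h(a) = C1 + 2*a*asin(3*a) + 2*sqrt(1 - 9*a^2)/3


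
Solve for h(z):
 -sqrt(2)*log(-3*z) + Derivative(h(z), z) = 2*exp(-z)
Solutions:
 h(z) = C1 + sqrt(2)*z*log(-z) + sqrt(2)*z*(-1 + log(3)) - 2*exp(-z)


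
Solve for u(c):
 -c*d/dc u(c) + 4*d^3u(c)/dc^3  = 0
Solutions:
 u(c) = C1 + Integral(C2*airyai(2^(1/3)*c/2) + C3*airybi(2^(1/3)*c/2), c)


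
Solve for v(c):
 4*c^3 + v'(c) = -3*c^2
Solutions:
 v(c) = C1 - c^4 - c^3


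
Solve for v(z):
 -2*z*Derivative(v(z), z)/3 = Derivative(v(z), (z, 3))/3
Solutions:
 v(z) = C1 + Integral(C2*airyai(-2^(1/3)*z) + C3*airybi(-2^(1/3)*z), z)


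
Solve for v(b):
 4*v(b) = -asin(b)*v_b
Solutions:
 v(b) = C1*exp(-4*Integral(1/asin(b), b))


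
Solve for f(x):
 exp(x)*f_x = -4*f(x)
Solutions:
 f(x) = C1*exp(4*exp(-x))


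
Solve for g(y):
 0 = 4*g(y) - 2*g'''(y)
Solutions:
 g(y) = C3*exp(2^(1/3)*y) + (C1*sin(2^(1/3)*sqrt(3)*y/2) + C2*cos(2^(1/3)*sqrt(3)*y/2))*exp(-2^(1/3)*y/2)


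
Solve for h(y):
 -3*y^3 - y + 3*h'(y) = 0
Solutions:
 h(y) = C1 + y^4/4 + y^2/6


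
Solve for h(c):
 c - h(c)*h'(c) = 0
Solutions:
 h(c) = -sqrt(C1 + c^2)
 h(c) = sqrt(C1 + c^2)


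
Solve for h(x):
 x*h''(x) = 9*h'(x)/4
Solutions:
 h(x) = C1 + C2*x^(13/4)


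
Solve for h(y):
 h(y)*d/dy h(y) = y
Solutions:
 h(y) = -sqrt(C1 + y^2)
 h(y) = sqrt(C1 + y^2)


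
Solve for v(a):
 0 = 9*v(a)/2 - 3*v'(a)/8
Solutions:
 v(a) = C1*exp(12*a)


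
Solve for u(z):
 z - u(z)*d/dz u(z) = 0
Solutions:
 u(z) = -sqrt(C1 + z^2)
 u(z) = sqrt(C1 + z^2)


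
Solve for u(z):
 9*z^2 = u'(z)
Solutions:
 u(z) = C1 + 3*z^3


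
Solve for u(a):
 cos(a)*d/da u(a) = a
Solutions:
 u(a) = C1 + Integral(a/cos(a), a)


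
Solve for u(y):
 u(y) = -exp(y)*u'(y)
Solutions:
 u(y) = C1*exp(exp(-y))


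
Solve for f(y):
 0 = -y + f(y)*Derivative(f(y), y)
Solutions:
 f(y) = -sqrt(C1 + y^2)
 f(y) = sqrt(C1 + y^2)


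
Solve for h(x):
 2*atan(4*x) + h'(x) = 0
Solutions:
 h(x) = C1 - 2*x*atan(4*x) + log(16*x^2 + 1)/4


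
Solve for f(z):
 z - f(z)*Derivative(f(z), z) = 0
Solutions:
 f(z) = -sqrt(C1 + z^2)
 f(z) = sqrt(C1 + z^2)


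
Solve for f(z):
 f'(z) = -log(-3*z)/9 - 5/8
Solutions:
 f(z) = C1 - z*log(-z)/9 + z*(-37 - 8*log(3))/72


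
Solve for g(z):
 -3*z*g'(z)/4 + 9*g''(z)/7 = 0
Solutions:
 g(z) = C1 + C2*erfi(sqrt(42)*z/12)


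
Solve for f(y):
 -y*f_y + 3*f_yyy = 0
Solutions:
 f(y) = C1 + Integral(C2*airyai(3^(2/3)*y/3) + C3*airybi(3^(2/3)*y/3), y)


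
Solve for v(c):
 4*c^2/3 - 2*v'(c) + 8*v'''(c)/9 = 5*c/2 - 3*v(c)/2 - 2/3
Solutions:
 v(c) = C1*exp(6^(1/3)*c*(2*6^(1/3)/(sqrt(33) + 9)^(1/3) + (sqrt(33) + 9)^(1/3))/8)*sin(2^(1/3)*3^(1/6)*c*(-3^(2/3)*(sqrt(33) + 9)^(1/3) + 6*2^(1/3)/(sqrt(33) + 9)^(1/3))/8) + C2*exp(6^(1/3)*c*(2*6^(1/3)/(sqrt(33) + 9)^(1/3) + (sqrt(33) + 9)^(1/3))/8)*cos(2^(1/3)*3^(1/6)*c*(-3^(2/3)*(sqrt(33) + 9)^(1/3) + 6*2^(1/3)/(sqrt(33) + 9)^(1/3))/8) + C3*exp(-6^(1/3)*c*(2*6^(1/3)/(sqrt(33) + 9)^(1/3) + (sqrt(33) + 9)^(1/3))/4) - 8*c^2/9 - 19*c/27 - 112/81


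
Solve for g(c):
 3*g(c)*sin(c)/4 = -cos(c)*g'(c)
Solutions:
 g(c) = C1*cos(c)^(3/4)


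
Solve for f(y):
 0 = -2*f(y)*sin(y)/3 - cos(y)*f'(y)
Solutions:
 f(y) = C1*cos(y)^(2/3)


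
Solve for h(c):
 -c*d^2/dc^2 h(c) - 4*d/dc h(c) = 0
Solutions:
 h(c) = C1 + C2/c^3


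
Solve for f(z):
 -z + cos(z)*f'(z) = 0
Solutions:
 f(z) = C1 + Integral(z/cos(z), z)


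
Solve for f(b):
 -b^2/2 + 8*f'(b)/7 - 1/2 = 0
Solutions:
 f(b) = C1 + 7*b^3/48 + 7*b/16


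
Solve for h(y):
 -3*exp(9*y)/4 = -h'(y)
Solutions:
 h(y) = C1 + exp(9*y)/12


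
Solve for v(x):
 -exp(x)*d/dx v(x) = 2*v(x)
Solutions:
 v(x) = C1*exp(2*exp(-x))


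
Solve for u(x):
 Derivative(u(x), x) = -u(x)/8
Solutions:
 u(x) = C1*exp(-x/8)


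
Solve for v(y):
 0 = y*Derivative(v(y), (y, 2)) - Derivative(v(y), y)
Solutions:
 v(y) = C1 + C2*y^2


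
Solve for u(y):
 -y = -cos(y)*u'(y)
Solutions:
 u(y) = C1 + Integral(y/cos(y), y)


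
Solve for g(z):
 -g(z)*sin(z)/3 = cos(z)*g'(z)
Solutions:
 g(z) = C1*cos(z)^(1/3)


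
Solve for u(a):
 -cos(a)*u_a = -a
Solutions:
 u(a) = C1 + Integral(a/cos(a), a)


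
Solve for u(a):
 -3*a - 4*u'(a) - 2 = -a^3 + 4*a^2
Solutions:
 u(a) = C1 + a^4/16 - a^3/3 - 3*a^2/8 - a/2


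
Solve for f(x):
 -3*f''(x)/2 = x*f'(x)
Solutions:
 f(x) = C1 + C2*erf(sqrt(3)*x/3)


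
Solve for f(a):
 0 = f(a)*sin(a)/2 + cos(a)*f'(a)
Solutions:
 f(a) = C1*sqrt(cos(a))


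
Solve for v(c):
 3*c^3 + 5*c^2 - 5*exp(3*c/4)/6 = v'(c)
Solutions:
 v(c) = C1 + 3*c^4/4 + 5*c^3/3 - 10*exp(3*c/4)/9


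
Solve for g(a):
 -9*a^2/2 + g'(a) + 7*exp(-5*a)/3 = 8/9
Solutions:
 g(a) = C1 + 3*a^3/2 + 8*a/9 + 7*exp(-5*a)/15


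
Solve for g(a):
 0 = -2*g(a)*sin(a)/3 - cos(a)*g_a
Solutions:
 g(a) = C1*cos(a)^(2/3)


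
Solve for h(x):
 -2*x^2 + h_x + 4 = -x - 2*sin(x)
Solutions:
 h(x) = C1 + 2*x^3/3 - x^2/2 - 4*x + 2*cos(x)


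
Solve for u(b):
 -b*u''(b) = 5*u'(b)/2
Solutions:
 u(b) = C1 + C2/b^(3/2)


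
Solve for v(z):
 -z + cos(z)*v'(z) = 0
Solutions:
 v(z) = C1 + Integral(z/cos(z), z)


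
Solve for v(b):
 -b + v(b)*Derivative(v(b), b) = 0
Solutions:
 v(b) = -sqrt(C1 + b^2)
 v(b) = sqrt(C1 + b^2)


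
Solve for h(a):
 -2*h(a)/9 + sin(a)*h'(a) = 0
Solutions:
 h(a) = C1*(cos(a) - 1)^(1/9)/(cos(a) + 1)^(1/9)


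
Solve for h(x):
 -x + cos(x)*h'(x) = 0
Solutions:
 h(x) = C1 + Integral(x/cos(x), x)


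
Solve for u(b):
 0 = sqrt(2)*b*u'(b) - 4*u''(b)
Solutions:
 u(b) = C1 + C2*erfi(2^(3/4)*b/4)


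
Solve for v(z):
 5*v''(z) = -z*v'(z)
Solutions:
 v(z) = C1 + C2*erf(sqrt(10)*z/10)


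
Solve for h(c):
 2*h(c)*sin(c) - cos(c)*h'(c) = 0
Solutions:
 h(c) = C1/cos(c)^2


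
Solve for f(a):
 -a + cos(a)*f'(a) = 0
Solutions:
 f(a) = C1 + Integral(a/cos(a), a)


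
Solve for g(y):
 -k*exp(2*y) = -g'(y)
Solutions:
 g(y) = C1 + k*exp(2*y)/2


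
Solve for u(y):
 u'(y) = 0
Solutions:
 u(y) = C1


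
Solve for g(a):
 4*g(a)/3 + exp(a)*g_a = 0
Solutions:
 g(a) = C1*exp(4*exp(-a)/3)


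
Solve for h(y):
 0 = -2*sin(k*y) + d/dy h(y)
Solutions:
 h(y) = C1 - 2*cos(k*y)/k


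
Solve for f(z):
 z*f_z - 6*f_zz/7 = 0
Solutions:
 f(z) = C1 + C2*erfi(sqrt(21)*z/6)


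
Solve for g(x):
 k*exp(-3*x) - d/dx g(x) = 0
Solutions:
 g(x) = C1 - k*exp(-3*x)/3


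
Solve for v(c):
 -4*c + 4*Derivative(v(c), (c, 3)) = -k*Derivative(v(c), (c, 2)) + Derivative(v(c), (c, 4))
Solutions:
 v(c) = C1 + C2*c + C3*exp(c*(2 - sqrt(k + 4))) + C4*exp(c*(sqrt(k + 4) + 2)) + 2*c^3/(3*k) - 8*c^2/k^2


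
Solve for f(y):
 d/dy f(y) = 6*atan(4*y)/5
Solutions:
 f(y) = C1 + 6*y*atan(4*y)/5 - 3*log(16*y^2 + 1)/20


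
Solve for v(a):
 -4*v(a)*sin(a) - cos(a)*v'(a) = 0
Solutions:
 v(a) = C1*cos(a)^4


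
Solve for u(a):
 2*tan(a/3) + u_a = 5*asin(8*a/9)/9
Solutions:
 u(a) = C1 + 5*a*asin(8*a/9)/9 + 5*sqrt(81 - 64*a^2)/72 + 6*log(cos(a/3))


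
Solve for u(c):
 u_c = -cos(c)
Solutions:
 u(c) = C1 - sin(c)


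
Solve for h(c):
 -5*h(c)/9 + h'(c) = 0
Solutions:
 h(c) = C1*exp(5*c/9)


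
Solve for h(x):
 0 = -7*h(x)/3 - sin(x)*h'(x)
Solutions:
 h(x) = C1*(cos(x) + 1)^(7/6)/(cos(x) - 1)^(7/6)


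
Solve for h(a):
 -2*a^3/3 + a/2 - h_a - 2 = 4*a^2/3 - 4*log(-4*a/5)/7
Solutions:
 h(a) = C1 - a^4/6 - 4*a^3/9 + a^2/4 + 4*a*log(-a)/7 + 2*a*(-9 - 2*log(5) + 4*log(2))/7


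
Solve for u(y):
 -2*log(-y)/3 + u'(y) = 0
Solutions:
 u(y) = C1 + 2*y*log(-y)/3 - 2*y/3


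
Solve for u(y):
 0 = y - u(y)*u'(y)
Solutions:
 u(y) = -sqrt(C1 + y^2)
 u(y) = sqrt(C1 + y^2)


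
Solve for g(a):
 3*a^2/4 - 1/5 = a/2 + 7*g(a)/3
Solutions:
 g(a) = 9*a^2/28 - 3*a/14 - 3/35


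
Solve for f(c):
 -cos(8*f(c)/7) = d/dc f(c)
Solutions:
 c - 7*log(sin(8*f(c)/7) - 1)/16 + 7*log(sin(8*f(c)/7) + 1)/16 = C1


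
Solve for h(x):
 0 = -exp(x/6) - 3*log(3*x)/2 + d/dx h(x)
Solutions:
 h(x) = C1 + 3*x*log(x)/2 + 3*x*(-1 + log(3))/2 + 6*exp(x/6)


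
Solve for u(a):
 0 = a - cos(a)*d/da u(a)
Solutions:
 u(a) = C1 + Integral(a/cos(a), a)


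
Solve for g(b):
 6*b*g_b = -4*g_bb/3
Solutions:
 g(b) = C1 + C2*erf(3*b/2)


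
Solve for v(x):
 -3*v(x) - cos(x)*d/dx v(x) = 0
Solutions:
 v(x) = C1*(sin(x) - 1)^(3/2)/(sin(x) + 1)^(3/2)


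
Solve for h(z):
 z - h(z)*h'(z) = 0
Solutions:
 h(z) = -sqrt(C1 + z^2)
 h(z) = sqrt(C1 + z^2)


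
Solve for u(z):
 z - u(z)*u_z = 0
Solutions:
 u(z) = -sqrt(C1 + z^2)
 u(z) = sqrt(C1 + z^2)


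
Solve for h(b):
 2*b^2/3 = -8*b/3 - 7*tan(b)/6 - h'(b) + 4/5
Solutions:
 h(b) = C1 - 2*b^3/9 - 4*b^2/3 + 4*b/5 + 7*log(cos(b))/6


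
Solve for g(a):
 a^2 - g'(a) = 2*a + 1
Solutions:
 g(a) = C1 + a^3/3 - a^2 - a


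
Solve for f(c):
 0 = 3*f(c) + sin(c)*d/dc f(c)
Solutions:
 f(c) = C1*(cos(c) + 1)^(3/2)/(cos(c) - 1)^(3/2)


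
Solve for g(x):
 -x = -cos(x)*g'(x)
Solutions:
 g(x) = C1 + Integral(x/cos(x), x)


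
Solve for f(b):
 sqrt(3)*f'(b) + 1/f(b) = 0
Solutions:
 f(b) = -sqrt(C1 - 6*sqrt(3)*b)/3
 f(b) = sqrt(C1 - 6*sqrt(3)*b)/3


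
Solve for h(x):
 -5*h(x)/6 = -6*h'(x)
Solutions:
 h(x) = C1*exp(5*x/36)


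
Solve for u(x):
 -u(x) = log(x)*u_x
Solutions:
 u(x) = C1*exp(-li(x))


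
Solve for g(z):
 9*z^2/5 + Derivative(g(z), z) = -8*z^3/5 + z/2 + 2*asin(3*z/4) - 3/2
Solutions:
 g(z) = C1 - 2*z^4/5 - 3*z^3/5 + z^2/4 + 2*z*asin(3*z/4) - 3*z/2 + 2*sqrt(16 - 9*z^2)/3


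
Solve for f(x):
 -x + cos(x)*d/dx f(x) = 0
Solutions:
 f(x) = C1 + Integral(x/cos(x), x)


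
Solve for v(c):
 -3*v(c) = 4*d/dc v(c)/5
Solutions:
 v(c) = C1*exp(-15*c/4)


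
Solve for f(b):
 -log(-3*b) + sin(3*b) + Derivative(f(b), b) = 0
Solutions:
 f(b) = C1 + b*log(-b) - b + b*log(3) + cos(3*b)/3


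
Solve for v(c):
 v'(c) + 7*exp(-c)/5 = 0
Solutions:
 v(c) = C1 + 7*exp(-c)/5


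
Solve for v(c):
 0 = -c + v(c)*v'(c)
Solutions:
 v(c) = -sqrt(C1 + c^2)
 v(c) = sqrt(C1 + c^2)


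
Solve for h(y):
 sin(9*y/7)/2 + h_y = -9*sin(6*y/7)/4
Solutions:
 h(y) = C1 + 21*cos(6*y/7)/8 + 7*cos(9*y/7)/18


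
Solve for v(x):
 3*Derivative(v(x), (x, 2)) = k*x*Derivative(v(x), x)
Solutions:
 v(x) = Piecewise((-sqrt(6)*sqrt(pi)*C1*erf(sqrt(6)*x*sqrt(-k)/6)/(2*sqrt(-k)) - C2, (k > 0) | (k < 0)), (-C1*x - C2, True))


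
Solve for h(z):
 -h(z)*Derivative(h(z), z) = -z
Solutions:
 h(z) = -sqrt(C1 + z^2)
 h(z) = sqrt(C1 + z^2)


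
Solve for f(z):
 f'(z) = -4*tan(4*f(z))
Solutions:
 f(z) = -asin(C1*exp(-16*z))/4 + pi/4
 f(z) = asin(C1*exp(-16*z))/4


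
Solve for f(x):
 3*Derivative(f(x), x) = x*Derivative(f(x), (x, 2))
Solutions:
 f(x) = C1 + C2*x^4


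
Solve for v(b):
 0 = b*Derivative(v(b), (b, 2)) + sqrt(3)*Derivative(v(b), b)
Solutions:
 v(b) = C1 + C2*b^(1 - sqrt(3))


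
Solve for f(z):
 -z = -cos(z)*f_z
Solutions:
 f(z) = C1 + Integral(z/cos(z), z)


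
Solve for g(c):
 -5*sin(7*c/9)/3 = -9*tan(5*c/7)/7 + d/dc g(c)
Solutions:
 g(c) = C1 - 9*log(cos(5*c/7))/5 + 15*cos(7*c/9)/7


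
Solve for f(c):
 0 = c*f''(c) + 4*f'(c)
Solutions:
 f(c) = C1 + C2/c^3


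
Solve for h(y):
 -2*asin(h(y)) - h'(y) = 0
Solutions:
 Integral(1/asin(_y), (_y, h(y))) = C1 - 2*y


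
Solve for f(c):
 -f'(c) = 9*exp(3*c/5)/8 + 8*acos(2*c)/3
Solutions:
 f(c) = C1 - 8*c*acos(2*c)/3 + 4*sqrt(1 - 4*c^2)/3 - 15*exp(3*c/5)/8


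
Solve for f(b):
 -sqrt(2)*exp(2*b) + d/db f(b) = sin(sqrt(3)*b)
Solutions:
 f(b) = C1 + sqrt(2)*exp(2*b)/2 - sqrt(3)*cos(sqrt(3)*b)/3


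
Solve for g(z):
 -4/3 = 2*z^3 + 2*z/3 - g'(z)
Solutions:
 g(z) = C1 + z^4/2 + z^2/3 + 4*z/3


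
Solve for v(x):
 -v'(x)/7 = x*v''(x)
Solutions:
 v(x) = C1 + C2*x^(6/7)


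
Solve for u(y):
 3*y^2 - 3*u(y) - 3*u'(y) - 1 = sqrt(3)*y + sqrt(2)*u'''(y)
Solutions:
 u(y) = C1*exp(y*(-2*2^(1/6)/(3*sqrt(2) + 2*sqrt(sqrt(2) + 9/2))^(1/3) + 2^(1/3)*(3*sqrt(2) + 2*sqrt(sqrt(2) + 9/2))^(1/3))/4)*sin(sqrt(3)*y*(18*2^(1/6)/(81*sqrt(2) + 2*sqrt(729*sqrt(2) + 6561/2))^(1/3) + 2^(1/3)*(81*sqrt(2) + 2*sqrt(729*sqrt(2) + 6561/2))^(1/3))/12) + C2*exp(y*(-2*2^(1/6)/(3*sqrt(2) + 2*sqrt(sqrt(2) + 9/2))^(1/3) + 2^(1/3)*(3*sqrt(2) + 2*sqrt(sqrt(2) + 9/2))^(1/3))/4)*cos(sqrt(3)*y*(18*2^(1/6)/(81*sqrt(2) + 2*sqrt(729*sqrt(2) + 6561/2))^(1/3) + 2^(1/3)*(81*sqrt(2) + 2*sqrt(729*sqrt(2) + 6561/2))^(1/3))/12) + C3*exp(y*(-2^(1/3)*(3*sqrt(2) + 2*sqrt(sqrt(2) + 9/2))^(1/3)/2 + 2^(1/6)/(3*sqrt(2) + 2*sqrt(sqrt(2) + 9/2))^(1/3))) + y^2 - 2*y - sqrt(3)*y/3 + sqrt(3)/3 + 5/3


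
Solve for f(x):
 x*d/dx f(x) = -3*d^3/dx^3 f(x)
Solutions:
 f(x) = C1 + Integral(C2*airyai(-3^(2/3)*x/3) + C3*airybi(-3^(2/3)*x/3), x)


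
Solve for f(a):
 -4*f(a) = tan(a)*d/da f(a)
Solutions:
 f(a) = C1/sin(a)^4


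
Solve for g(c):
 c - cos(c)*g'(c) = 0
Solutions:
 g(c) = C1 + Integral(c/cos(c), c)


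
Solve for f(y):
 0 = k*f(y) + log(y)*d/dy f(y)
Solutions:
 f(y) = C1*exp(-k*li(y))


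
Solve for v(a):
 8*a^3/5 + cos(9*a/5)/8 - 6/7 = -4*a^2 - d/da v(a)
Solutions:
 v(a) = C1 - 2*a^4/5 - 4*a^3/3 + 6*a/7 - 5*sin(9*a/5)/72


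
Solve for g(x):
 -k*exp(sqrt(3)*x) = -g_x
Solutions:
 g(x) = C1 + sqrt(3)*k*exp(sqrt(3)*x)/3


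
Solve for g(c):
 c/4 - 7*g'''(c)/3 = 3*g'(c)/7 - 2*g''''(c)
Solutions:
 g(c) = C1 + C2*exp(c*(-7^(2/3)*(108*sqrt(3441) + 6775)^(1/3) - 343*7^(1/3)/(108*sqrt(3441) + 6775)^(1/3) + 98)/252)*sin(sqrt(3)*7^(1/3)*c*(-7^(1/3)*(108*sqrt(3441) + 6775)^(1/3) + 343/(108*sqrt(3441) + 6775)^(1/3))/252) + C3*exp(c*(-7^(2/3)*(108*sqrt(3441) + 6775)^(1/3) - 343*7^(1/3)/(108*sqrt(3441) + 6775)^(1/3) + 98)/252)*cos(sqrt(3)*7^(1/3)*c*(-7^(1/3)*(108*sqrt(3441) + 6775)^(1/3) + 343/(108*sqrt(3441) + 6775)^(1/3))/252) + C4*exp(c*(343*7^(1/3)/(108*sqrt(3441) + 6775)^(1/3) + 49 + 7^(2/3)*(108*sqrt(3441) + 6775)^(1/3))/126) + 7*c^2/24


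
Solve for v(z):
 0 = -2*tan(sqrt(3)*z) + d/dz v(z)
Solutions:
 v(z) = C1 - 2*sqrt(3)*log(cos(sqrt(3)*z))/3


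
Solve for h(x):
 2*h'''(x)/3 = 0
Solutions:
 h(x) = C1 + C2*x + C3*x^2


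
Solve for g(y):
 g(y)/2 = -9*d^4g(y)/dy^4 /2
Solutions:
 g(y) = (C1*sin(sqrt(6)*y/6) + C2*cos(sqrt(6)*y/6))*exp(-sqrt(6)*y/6) + (C3*sin(sqrt(6)*y/6) + C4*cos(sqrt(6)*y/6))*exp(sqrt(6)*y/6)


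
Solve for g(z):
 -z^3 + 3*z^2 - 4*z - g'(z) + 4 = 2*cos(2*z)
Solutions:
 g(z) = C1 - z^4/4 + z^3 - 2*z^2 + 4*z - sin(2*z)


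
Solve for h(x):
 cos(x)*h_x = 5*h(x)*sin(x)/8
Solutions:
 h(x) = C1/cos(x)^(5/8)


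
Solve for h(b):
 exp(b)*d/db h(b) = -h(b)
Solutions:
 h(b) = C1*exp(exp(-b))


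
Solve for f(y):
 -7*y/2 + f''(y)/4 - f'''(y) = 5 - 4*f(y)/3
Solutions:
 f(y) = C1*exp(y*(-(48*sqrt(577) + 1153)^(1/3) - 1/(48*sqrt(577) + 1153)^(1/3) + 2)/24)*sin(sqrt(3)*y*(-(48*sqrt(577) + 1153)^(1/3) + (48*sqrt(577) + 1153)^(-1/3))/24) + C2*exp(y*(-(48*sqrt(577) + 1153)^(1/3) - 1/(48*sqrt(577) + 1153)^(1/3) + 2)/24)*cos(sqrt(3)*y*(-(48*sqrt(577) + 1153)^(1/3) + (48*sqrt(577) + 1153)^(-1/3))/24) + C3*exp(y*((48*sqrt(577) + 1153)^(-1/3) + 1 + (48*sqrt(577) + 1153)^(1/3))/12) + 21*y/8 + 15/4


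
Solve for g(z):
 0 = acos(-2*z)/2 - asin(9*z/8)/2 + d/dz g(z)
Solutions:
 g(z) = C1 - z*acos(-2*z)/2 + z*asin(9*z/8)/2 - sqrt(1 - 4*z^2)/4 + sqrt(64 - 81*z^2)/18


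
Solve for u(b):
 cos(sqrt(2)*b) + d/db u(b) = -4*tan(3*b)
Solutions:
 u(b) = C1 + 4*log(cos(3*b))/3 - sqrt(2)*sin(sqrt(2)*b)/2


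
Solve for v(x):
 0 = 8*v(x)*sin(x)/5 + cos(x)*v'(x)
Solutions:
 v(x) = C1*cos(x)^(8/5)


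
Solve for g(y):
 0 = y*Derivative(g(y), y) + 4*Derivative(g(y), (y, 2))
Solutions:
 g(y) = C1 + C2*erf(sqrt(2)*y/4)


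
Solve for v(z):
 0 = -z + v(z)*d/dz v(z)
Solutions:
 v(z) = -sqrt(C1 + z^2)
 v(z) = sqrt(C1 + z^2)


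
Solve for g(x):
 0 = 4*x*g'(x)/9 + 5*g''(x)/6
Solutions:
 g(x) = C1 + C2*erf(2*sqrt(15)*x/15)


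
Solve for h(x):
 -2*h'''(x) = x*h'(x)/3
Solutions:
 h(x) = C1 + Integral(C2*airyai(-6^(2/3)*x/6) + C3*airybi(-6^(2/3)*x/6), x)


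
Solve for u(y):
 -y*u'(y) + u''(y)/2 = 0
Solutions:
 u(y) = C1 + C2*erfi(y)


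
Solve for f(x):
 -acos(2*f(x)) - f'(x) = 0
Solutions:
 Integral(1/acos(2*_y), (_y, f(x))) = C1 - x


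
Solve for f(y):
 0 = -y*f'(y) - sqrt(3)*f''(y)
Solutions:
 f(y) = C1 + C2*erf(sqrt(2)*3^(3/4)*y/6)


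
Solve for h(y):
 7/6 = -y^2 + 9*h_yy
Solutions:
 h(y) = C1 + C2*y + y^4/108 + 7*y^2/108


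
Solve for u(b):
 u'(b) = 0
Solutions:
 u(b) = C1


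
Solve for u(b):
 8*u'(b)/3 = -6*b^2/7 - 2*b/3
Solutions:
 u(b) = C1 - 3*b^3/28 - b^2/8


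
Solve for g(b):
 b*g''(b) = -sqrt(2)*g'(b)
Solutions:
 g(b) = C1 + C2*b^(1 - sqrt(2))


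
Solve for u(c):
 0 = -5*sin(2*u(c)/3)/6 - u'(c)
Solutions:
 5*c/6 + 3*log(cos(2*u(c)/3) - 1)/4 - 3*log(cos(2*u(c)/3) + 1)/4 = C1


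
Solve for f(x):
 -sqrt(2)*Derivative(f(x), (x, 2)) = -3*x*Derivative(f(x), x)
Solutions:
 f(x) = C1 + C2*erfi(2^(1/4)*sqrt(3)*x/2)


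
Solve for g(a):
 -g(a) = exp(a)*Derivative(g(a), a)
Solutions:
 g(a) = C1*exp(exp(-a))


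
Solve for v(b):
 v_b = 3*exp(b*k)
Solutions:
 v(b) = C1 + 3*exp(b*k)/k


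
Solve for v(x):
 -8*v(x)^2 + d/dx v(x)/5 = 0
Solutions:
 v(x) = -1/(C1 + 40*x)


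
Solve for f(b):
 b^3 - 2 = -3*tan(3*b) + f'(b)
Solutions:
 f(b) = C1 + b^4/4 - 2*b - log(cos(3*b))


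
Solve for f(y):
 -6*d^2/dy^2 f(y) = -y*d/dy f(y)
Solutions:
 f(y) = C1 + C2*erfi(sqrt(3)*y/6)


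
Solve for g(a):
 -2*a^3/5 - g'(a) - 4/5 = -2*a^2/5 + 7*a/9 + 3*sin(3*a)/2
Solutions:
 g(a) = C1 - a^4/10 + 2*a^3/15 - 7*a^2/18 - 4*a/5 + cos(3*a)/2


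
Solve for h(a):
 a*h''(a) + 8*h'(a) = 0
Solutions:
 h(a) = C1 + C2/a^7


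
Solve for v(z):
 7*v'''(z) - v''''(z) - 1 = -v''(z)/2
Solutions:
 v(z) = C1 + C2*z + C3*exp(z*(7 - sqrt(51))/2) + C4*exp(z*(7 + sqrt(51))/2) + z^2


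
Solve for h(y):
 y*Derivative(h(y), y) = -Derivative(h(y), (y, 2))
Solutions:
 h(y) = C1 + C2*erf(sqrt(2)*y/2)


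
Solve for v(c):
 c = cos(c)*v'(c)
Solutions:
 v(c) = C1 + Integral(c/cos(c), c)


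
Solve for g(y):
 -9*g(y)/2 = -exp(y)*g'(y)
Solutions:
 g(y) = C1*exp(-9*exp(-y)/2)


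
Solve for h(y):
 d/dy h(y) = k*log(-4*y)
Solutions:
 h(y) = C1 + k*y*log(-y) + k*y*(-1 + 2*log(2))


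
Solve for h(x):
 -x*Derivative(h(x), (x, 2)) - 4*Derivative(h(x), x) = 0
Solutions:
 h(x) = C1 + C2/x^3


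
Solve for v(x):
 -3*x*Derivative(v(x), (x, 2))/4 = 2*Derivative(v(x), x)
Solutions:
 v(x) = C1 + C2/x^(5/3)


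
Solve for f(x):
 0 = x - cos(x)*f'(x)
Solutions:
 f(x) = C1 + Integral(x/cos(x), x)


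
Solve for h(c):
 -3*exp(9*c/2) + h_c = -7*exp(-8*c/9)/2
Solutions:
 h(c) = C1 + 2*exp(9*c/2)/3 + 63*exp(-8*c/9)/16


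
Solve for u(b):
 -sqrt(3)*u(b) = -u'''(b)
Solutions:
 u(b) = C3*exp(3^(1/6)*b) + (C1*sin(3^(2/3)*b/2) + C2*cos(3^(2/3)*b/2))*exp(-3^(1/6)*b/2)


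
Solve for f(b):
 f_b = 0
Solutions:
 f(b) = C1


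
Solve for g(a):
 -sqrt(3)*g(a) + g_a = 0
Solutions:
 g(a) = C1*exp(sqrt(3)*a)


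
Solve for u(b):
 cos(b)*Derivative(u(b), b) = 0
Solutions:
 u(b) = C1


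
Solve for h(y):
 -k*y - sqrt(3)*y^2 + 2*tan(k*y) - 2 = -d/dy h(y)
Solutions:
 h(y) = C1 + k*y^2/2 + sqrt(3)*y^3/3 + 2*y - 2*Piecewise((-log(cos(k*y))/k, Ne(k, 0)), (0, True))


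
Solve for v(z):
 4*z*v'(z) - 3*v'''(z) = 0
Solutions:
 v(z) = C1 + Integral(C2*airyai(6^(2/3)*z/3) + C3*airybi(6^(2/3)*z/3), z)


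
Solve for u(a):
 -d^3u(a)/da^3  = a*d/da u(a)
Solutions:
 u(a) = C1 + Integral(C2*airyai(-a) + C3*airybi(-a), a)


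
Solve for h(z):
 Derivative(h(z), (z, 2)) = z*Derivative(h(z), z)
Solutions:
 h(z) = C1 + C2*erfi(sqrt(2)*z/2)


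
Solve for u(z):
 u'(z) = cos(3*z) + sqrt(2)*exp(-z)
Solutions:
 u(z) = C1 + sin(3*z)/3 - sqrt(2)*exp(-z)


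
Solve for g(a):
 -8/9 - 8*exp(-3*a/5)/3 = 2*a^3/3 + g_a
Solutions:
 g(a) = C1 - a^4/6 - 8*a/9 + 40*exp(-3*a/5)/9


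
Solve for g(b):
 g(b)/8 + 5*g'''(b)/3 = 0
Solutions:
 g(b) = C3*exp(-3^(1/3)*5^(2/3)*b/10) + (C1*sin(3^(5/6)*5^(2/3)*b/20) + C2*cos(3^(5/6)*5^(2/3)*b/20))*exp(3^(1/3)*5^(2/3)*b/20)


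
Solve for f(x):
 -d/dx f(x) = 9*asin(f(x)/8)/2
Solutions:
 Integral(1/asin(_y/8), (_y, f(x))) = C1 - 9*x/2


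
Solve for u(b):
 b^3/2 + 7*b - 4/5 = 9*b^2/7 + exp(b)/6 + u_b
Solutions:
 u(b) = C1 + b^4/8 - 3*b^3/7 + 7*b^2/2 - 4*b/5 - exp(b)/6


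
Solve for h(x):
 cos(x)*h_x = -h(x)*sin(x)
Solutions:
 h(x) = C1*cos(x)


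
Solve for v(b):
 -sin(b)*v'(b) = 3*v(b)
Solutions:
 v(b) = C1*(cos(b) + 1)^(3/2)/(cos(b) - 1)^(3/2)


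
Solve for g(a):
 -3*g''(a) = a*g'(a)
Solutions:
 g(a) = C1 + C2*erf(sqrt(6)*a/6)


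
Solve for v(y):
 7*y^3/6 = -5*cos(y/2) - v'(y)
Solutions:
 v(y) = C1 - 7*y^4/24 - 10*sin(y/2)


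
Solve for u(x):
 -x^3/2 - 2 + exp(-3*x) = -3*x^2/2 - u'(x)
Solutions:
 u(x) = C1 + x^4/8 - x^3/2 + 2*x + exp(-3*x)/3


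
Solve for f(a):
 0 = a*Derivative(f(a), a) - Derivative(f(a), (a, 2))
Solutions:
 f(a) = C1 + C2*erfi(sqrt(2)*a/2)


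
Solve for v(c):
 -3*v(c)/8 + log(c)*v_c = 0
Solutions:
 v(c) = C1*exp(3*li(c)/8)


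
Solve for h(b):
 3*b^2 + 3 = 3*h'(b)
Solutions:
 h(b) = C1 + b^3/3 + b


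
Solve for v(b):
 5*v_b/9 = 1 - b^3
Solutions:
 v(b) = C1 - 9*b^4/20 + 9*b/5


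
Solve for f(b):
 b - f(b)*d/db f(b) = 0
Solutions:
 f(b) = -sqrt(C1 + b^2)
 f(b) = sqrt(C1 + b^2)


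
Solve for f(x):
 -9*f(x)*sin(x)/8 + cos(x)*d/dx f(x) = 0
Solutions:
 f(x) = C1/cos(x)^(9/8)


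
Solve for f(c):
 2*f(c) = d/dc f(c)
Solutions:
 f(c) = C1*exp(2*c)


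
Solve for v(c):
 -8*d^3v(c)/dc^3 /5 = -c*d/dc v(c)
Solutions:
 v(c) = C1 + Integral(C2*airyai(5^(1/3)*c/2) + C3*airybi(5^(1/3)*c/2), c)


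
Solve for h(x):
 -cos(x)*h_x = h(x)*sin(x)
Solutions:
 h(x) = C1*cos(x)


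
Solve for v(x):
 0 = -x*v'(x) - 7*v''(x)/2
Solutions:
 v(x) = C1 + C2*erf(sqrt(7)*x/7)


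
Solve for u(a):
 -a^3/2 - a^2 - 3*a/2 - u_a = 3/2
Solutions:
 u(a) = C1 - a^4/8 - a^3/3 - 3*a^2/4 - 3*a/2


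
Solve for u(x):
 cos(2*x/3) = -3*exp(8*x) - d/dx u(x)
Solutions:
 u(x) = C1 - 3*exp(8*x)/8 - 3*sin(2*x/3)/2


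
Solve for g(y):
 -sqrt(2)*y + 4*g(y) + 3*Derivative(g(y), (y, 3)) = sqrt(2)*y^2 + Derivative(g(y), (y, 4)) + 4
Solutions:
 g(y) = C1*exp(y*(-2^(1/3)*(3*sqrt(57) + 23)^(1/3) - 2*2^(2/3)/(3*sqrt(57) + 23)^(1/3) + 8)/6)*sin(2^(1/3)*sqrt(3)*y*(-(3*sqrt(57) + 23)^(1/3) + 2*2^(1/3)/(3*sqrt(57) + 23)^(1/3))/6) + C2*exp(y*(-2^(1/3)*(3*sqrt(57) + 23)^(1/3) - 2*2^(2/3)/(3*sqrt(57) + 23)^(1/3) + 8)/6)*cos(2^(1/3)*sqrt(3)*y*(-(3*sqrt(57) + 23)^(1/3) + 2*2^(1/3)/(3*sqrt(57) + 23)^(1/3))/6) + C3*exp(-y) + C4*exp(y*(2*2^(2/3)/(3*sqrt(57) + 23)^(1/3) + 4 + 2^(1/3)*(3*sqrt(57) + 23)^(1/3))/3) + sqrt(2)*y^2/4 + sqrt(2)*y/4 + 1


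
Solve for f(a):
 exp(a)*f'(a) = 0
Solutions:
 f(a) = C1


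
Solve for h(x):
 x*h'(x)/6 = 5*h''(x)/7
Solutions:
 h(x) = C1 + C2*erfi(sqrt(105)*x/30)


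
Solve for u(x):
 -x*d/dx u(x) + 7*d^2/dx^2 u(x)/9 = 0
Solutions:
 u(x) = C1 + C2*erfi(3*sqrt(14)*x/14)


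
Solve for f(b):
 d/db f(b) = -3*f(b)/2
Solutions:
 f(b) = C1*exp(-3*b/2)


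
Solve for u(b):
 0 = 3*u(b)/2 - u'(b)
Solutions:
 u(b) = C1*exp(3*b/2)


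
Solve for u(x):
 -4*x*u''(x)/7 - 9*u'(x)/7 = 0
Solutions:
 u(x) = C1 + C2/x^(5/4)


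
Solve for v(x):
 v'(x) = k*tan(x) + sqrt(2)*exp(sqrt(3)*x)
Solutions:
 v(x) = C1 - k*log(cos(x)) + sqrt(6)*exp(sqrt(3)*x)/3


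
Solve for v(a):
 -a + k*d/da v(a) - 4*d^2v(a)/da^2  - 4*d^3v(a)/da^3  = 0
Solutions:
 v(a) = C1 + C2*exp(a*(sqrt(k + 1) - 1)/2) + C3*exp(-a*(sqrt(k + 1) + 1)/2) + a^2/(2*k) + 4*a/k^2


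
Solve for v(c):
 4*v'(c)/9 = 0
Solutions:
 v(c) = C1


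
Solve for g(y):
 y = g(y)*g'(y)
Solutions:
 g(y) = -sqrt(C1 + y^2)
 g(y) = sqrt(C1 + y^2)


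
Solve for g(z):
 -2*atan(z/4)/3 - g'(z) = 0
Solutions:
 g(z) = C1 - 2*z*atan(z/4)/3 + 4*log(z^2 + 16)/3


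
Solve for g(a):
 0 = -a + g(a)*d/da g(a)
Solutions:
 g(a) = -sqrt(C1 + a^2)
 g(a) = sqrt(C1 + a^2)


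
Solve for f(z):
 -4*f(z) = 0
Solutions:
 f(z) = 0


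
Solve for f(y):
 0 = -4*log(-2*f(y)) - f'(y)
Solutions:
 Integral(1/(log(-_y) + log(2)), (_y, f(y)))/4 = C1 - y


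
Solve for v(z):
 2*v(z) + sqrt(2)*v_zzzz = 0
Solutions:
 v(z) = (C1*sin(2^(5/8)*z/2) + C2*cos(2^(5/8)*z/2))*exp(-2^(5/8)*z/2) + (C3*sin(2^(5/8)*z/2) + C4*cos(2^(5/8)*z/2))*exp(2^(5/8)*z/2)


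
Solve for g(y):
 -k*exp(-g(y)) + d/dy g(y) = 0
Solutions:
 g(y) = log(C1 + k*y)


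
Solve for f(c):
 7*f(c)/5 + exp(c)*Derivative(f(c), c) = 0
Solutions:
 f(c) = C1*exp(7*exp(-c)/5)


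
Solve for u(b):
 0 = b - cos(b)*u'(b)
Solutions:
 u(b) = C1 + Integral(b/cos(b), b)


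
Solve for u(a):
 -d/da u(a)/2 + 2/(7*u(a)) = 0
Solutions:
 u(a) = -sqrt(C1 + 56*a)/7
 u(a) = sqrt(C1 + 56*a)/7


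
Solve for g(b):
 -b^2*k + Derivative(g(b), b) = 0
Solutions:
 g(b) = C1 + b^3*k/3


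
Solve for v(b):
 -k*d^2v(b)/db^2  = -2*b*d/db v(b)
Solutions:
 v(b) = C1 + C2*erf(b*sqrt(-1/k))/sqrt(-1/k)


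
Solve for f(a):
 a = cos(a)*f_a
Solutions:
 f(a) = C1 + Integral(a/cos(a), a)


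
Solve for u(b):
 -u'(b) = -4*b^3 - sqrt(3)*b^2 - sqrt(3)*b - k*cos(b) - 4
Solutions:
 u(b) = C1 + b^4 + sqrt(3)*b^3/3 + sqrt(3)*b^2/2 + 4*b + k*sin(b)


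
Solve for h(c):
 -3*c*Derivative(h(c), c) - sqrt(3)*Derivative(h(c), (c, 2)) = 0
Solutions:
 h(c) = C1 + C2*erf(sqrt(2)*3^(1/4)*c/2)


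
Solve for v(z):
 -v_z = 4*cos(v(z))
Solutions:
 v(z) = pi - asin((C1 + exp(8*z))/(C1 - exp(8*z)))
 v(z) = asin((C1 + exp(8*z))/(C1 - exp(8*z)))


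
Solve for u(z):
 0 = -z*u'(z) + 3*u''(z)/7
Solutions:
 u(z) = C1 + C2*erfi(sqrt(42)*z/6)


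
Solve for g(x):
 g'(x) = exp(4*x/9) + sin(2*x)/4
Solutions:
 g(x) = C1 + 9*exp(4*x/9)/4 - cos(2*x)/8


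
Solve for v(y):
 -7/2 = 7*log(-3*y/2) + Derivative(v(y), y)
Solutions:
 v(y) = C1 - 7*y*log(-y) + y*(-7*log(3) + 7/2 + 7*log(2))


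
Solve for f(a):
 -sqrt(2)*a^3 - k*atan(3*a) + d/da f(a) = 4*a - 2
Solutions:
 f(a) = C1 + sqrt(2)*a^4/4 + 2*a^2 - 2*a + k*(a*atan(3*a) - log(9*a^2 + 1)/6)


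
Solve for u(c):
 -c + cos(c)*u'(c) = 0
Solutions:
 u(c) = C1 + Integral(c/cos(c), c)


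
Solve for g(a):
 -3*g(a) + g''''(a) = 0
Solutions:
 g(a) = C1*exp(-3^(1/4)*a) + C2*exp(3^(1/4)*a) + C3*sin(3^(1/4)*a) + C4*cos(3^(1/4)*a)


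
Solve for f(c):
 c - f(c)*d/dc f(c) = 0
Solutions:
 f(c) = -sqrt(C1 + c^2)
 f(c) = sqrt(C1 + c^2)


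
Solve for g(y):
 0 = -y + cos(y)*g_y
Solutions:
 g(y) = C1 + Integral(y/cos(y), y)


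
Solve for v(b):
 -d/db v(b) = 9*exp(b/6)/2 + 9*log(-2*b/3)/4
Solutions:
 v(b) = C1 - 9*b*log(-b)/4 + 9*b*(-log(2) + 1 + log(3))/4 - 27*exp(b/6)


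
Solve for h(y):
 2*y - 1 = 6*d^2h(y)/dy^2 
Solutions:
 h(y) = C1 + C2*y + y^3/18 - y^2/12


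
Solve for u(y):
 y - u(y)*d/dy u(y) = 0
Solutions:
 u(y) = -sqrt(C1 + y^2)
 u(y) = sqrt(C1 + y^2)


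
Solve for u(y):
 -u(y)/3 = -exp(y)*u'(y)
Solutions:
 u(y) = C1*exp(-exp(-y)/3)


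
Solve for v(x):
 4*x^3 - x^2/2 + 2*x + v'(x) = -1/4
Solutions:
 v(x) = C1 - x^4 + x^3/6 - x^2 - x/4


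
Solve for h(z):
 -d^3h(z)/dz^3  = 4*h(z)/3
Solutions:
 h(z) = C3*exp(-6^(2/3)*z/3) + (C1*sin(2^(2/3)*3^(1/6)*z/2) + C2*cos(2^(2/3)*3^(1/6)*z/2))*exp(6^(2/3)*z/6)


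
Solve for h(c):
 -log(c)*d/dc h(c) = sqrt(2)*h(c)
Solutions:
 h(c) = C1*exp(-sqrt(2)*li(c))


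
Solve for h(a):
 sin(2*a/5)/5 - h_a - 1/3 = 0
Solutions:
 h(a) = C1 - a/3 - cos(2*a/5)/2


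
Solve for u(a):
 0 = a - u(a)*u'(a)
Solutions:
 u(a) = -sqrt(C1 + a^2)
 u(a) = sqrt(C1 + a^2)


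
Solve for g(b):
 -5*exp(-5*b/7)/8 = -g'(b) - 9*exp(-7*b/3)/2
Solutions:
 g(b) = C1 + 27*exp(-7*b/3)/14 - 7*exp(-5*b/7)/8


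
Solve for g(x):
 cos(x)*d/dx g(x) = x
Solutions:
 g(x) = C1 + Integral(x/cos(x), x)


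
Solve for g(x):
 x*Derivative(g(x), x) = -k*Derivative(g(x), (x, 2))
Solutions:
 g(x) = C1 + C2*sqrt(k)*erf(sqrt(2)*x*sqrt(1/k)/2)


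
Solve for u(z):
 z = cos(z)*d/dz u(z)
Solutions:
 u(z) = C1 + Integral(z/cos(z), z)


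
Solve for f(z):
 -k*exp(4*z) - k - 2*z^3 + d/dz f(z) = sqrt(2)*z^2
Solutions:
 f(z) = C1 + k*z + k*exp(4*z)/4 + z^4/2 + sqrt(2)*z^3/3


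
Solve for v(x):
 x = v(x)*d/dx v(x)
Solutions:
 v(x) = -sqrt(C1 + x^2)
 v(x) = sqrt(C1 + x^2)


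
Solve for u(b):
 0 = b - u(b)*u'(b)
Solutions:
 u(b) = -sqrt(C1 + b^2)
 u(b) = sqrt(C1 + b^2)


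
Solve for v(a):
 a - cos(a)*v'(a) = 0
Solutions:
 v(a) = C1 + Integral(a/cos(a), a)


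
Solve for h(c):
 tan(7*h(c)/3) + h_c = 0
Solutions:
 h(c) = -3*asin(C1*exp(-7*c/3))/7 + 3*pi/7
 h(c) = 3*asin(C1*exp(-7*c/3))/7


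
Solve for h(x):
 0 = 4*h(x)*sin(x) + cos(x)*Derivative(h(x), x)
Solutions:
 h(x) = C1*cos(x)^4


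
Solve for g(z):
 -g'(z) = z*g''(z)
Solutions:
 g(z) = C1 + C2*log(z)


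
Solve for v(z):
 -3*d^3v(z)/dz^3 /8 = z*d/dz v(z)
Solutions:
 v(z) = C1 + Integral(C2*airyai(-2*3^(2/3)*z/3) + C3*airybi(-2*3^(2/3)*z/3), z)


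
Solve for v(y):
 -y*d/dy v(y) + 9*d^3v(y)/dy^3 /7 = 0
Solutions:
 v(y) = C1 + Integral(C2*airyai(21^(1/3)*y/3) + C3*airybi(21^(1/3)*y/3), y)


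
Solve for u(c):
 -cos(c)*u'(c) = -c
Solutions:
 u(c) = C1 + Integral(c/cos(c), c)


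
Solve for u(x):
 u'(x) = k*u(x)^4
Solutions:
 u(x) = (-1/(C1 + 3*k*x))^(1/3)
 u(x) = (-1/(C1 + k*x))^(1/3)*(-3^(2/3) - 3*3^(1/6)*I)/6
 u(x) = (-1/(C1 + k*x))^(1/3)*(-3^(2/3) + 3*3^(1/6)*I)/6


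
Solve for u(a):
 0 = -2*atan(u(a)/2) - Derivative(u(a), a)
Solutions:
 Integral(1/atan(_y/2), (_y, u(a))) = C1 - 2*a


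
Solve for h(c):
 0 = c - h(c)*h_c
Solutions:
 h(c) = -sqrt(C1 + c^2)
 h(c) = sqrt(C1 + c^2)


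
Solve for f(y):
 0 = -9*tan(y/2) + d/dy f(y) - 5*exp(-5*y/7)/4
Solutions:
 f(y) = C1 + 9*log(tan(y/2)^2 + 1) - 7*exp(-5*y/7)/4


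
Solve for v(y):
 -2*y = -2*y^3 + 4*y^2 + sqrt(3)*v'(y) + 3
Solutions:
 v(y) = C1 + sqrt(3)*y^4/6 - 4*sqrt(3)*y^3/9 - sqrt(3)*y^2/3 - sqrt(3)*y


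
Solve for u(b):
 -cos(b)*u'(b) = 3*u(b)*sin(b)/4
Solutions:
 u(b) = C1*cos(b)^(3/4)


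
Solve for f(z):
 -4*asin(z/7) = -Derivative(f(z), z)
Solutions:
 f(z) = C1 + 4*z*asin(z/7) + 4*sqrt(49 - z^2)


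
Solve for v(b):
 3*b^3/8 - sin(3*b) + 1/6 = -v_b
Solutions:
 v(b) = C1 - 3*b^4/32 - b/6 - cos(3*b)/3


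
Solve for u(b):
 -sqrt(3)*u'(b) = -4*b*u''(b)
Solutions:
 u(b) = C1 + C2*b^(sqrt(3)/4 + 1)


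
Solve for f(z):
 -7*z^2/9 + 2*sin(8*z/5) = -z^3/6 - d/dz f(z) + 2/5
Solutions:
 f(z) = C1 - z^4/24 + 7*z^3/27 + 2*z/5 + 5*cos(8*z/5)/4


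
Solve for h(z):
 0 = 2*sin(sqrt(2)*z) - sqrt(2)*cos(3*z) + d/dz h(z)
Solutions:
 h(z) = C1 + sqrt(2)*sin(3*z)/3 + sqrt(2)*cos(sqrt(2)*z)


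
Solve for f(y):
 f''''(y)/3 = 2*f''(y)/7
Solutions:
 f(y) = C1 + C2*y + C3*exp(-sqrt(42)*y/7) + C4*exp(sqrt(42)*y/7)


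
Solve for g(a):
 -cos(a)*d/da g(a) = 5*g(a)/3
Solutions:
 g(a) = C1*(sin(a) - 1)^(5/6)/(sin(a) + 1)^(5/6)


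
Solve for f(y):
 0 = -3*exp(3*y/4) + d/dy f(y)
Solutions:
 f(y) = C1 + 4*exp(3*y/4)


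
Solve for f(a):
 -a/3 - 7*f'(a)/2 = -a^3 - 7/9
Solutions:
 f(a) = C1 + a^4/14 - a^2/21 + 2*a/9


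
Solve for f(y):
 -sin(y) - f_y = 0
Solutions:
 f(y) = C1 + cos(y)


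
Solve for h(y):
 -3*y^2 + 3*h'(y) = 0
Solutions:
 h(y) = C1 + y^3/3


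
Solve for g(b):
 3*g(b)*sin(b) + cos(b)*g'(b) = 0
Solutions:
 g(b) = C1*cos(b)^3


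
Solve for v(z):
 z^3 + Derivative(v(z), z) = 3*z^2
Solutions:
 v(z) = C1 - z^4/4 + z^3


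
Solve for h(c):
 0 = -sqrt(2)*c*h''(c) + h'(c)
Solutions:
 h(c) = C1 + C2*c^(sqrt(2)/2 + 1)


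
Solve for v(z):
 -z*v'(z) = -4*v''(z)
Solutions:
 v(z) = C1 + C2*erfi(sqrt(2)*z/4)


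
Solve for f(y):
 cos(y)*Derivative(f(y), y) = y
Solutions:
 f(y) = C1 + Integral(y/cos(y), y)


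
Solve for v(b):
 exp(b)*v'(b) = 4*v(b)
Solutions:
 v(b) = C1*exp(-4*exp(-b))


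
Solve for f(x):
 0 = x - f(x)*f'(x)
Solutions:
 f(x) = -sqrt(C1 + x^2)
 f(x) = sqrt(C1 + x^2)


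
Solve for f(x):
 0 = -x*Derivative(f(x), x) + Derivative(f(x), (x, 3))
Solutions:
 f(x) = C1 + Integral(C2*airyai(x) + C3*airybi(x), x)


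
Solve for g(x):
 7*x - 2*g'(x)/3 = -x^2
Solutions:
 g(x) = C1 + x^3/2 + 21*x^2/4


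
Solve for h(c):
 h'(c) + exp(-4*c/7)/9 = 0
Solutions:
 h(c) = C1 + 7*exp(-4*c/7)/36


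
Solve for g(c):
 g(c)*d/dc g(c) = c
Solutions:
 g(c) = -sqrt(C1 + c^2)
 g(c) = sqrt(C1 + c^2)


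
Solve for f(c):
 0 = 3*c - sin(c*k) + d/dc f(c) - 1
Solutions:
 f(c) = C1 - 3*c^2/2 + c - cos(c*k)/k


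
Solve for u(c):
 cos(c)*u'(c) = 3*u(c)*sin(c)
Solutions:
 u(c) = C1/cos(c)^3


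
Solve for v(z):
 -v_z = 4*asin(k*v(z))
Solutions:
 Integral(1/asin(_y*k), (_y, v(z))) = C1 - 4*z


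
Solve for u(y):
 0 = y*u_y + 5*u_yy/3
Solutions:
 u(y) = C1 + C2*erf(sqrt(30)*y/10)


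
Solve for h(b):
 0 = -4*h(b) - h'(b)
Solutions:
 h(b) = C1*exp(-4*b)


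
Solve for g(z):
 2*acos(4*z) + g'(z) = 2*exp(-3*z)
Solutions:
 g(z) = C1 - 2*z*acos(4*z) + sqrt(1 - 16*z^2)/2 - 2*exp(-3*z)/3


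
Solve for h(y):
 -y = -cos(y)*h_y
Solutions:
 h(y) = C1 + Integral(y/cos(y), y)


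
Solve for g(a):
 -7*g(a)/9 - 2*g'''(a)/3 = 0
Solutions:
 g(a) = C3*exp(-6^(2/3)*7^(1/3)*a/6) + (C1*sin(2^(2/3)*3^(1/6)*7^(1/3)*a/4) + C2*cos(2^(2/3)*3^(1/6)*7^(1/3)*a/4))*exp(6^(2/3)*7^(1/3)*a/12)


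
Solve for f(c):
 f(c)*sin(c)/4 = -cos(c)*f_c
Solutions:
 f(c) = C1*cos(c)^(1/4)


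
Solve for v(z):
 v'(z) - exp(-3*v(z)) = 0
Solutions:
 v(z) = log(C1 + 3*z)/3
 v(z) = log((-3^(1/3) - 3^(5/6)*I)*(C1 + z)^(1/3)/2)
 v(z) = log((-3^(1/3) + 3^(5/6)*I)*(C1 + z)^(1/3)/2)


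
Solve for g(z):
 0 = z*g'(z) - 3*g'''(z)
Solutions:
 g(z) = C1 + Integral(C2*airyai(3^(2/3)*z/3) + C3*airybi(3^(2/3)*z/3), z)


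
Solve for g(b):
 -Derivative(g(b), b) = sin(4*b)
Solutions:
 g(b) = C1 + cos(4*b)/4


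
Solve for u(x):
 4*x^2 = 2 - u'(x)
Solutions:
 u(x) = C1 - 4*x^3/3 + 2*x


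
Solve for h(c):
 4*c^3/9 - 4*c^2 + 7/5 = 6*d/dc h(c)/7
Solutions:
 h(c) = C1 + 7*c^4/54 - 14*c^3/9 + 49*c/30


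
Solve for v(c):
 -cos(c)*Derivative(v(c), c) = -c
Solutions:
 v(c) = C1 + Integral(c/cos(c), c)


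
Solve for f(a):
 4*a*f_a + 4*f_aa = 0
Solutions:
 f(a) = C1 + C2*erf(sqrt(2)*a/2)


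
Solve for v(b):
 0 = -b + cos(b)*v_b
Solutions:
 v(b) = C1 + Integral(b/cos(b), b)


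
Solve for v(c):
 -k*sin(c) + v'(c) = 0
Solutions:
 v(c) = C1 - k*cos(c)


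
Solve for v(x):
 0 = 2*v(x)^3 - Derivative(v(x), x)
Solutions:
 v(x) = -sqrt(2)*sqrt(-1/(C1 + 2*x))/2
 v(x) = sqrt(2)*sqrt(-1/(C1 + 2*x))/2


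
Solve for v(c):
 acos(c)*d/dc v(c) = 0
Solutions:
 v(c) = C1


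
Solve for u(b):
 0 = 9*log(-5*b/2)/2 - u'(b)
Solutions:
 u(b) = C1 + 9*b*log(-b)/2 + 9*b*(-1 - log(2) + log(5))/2


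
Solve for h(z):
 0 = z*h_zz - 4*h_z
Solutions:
 h(z) = C1 + C2*z^5


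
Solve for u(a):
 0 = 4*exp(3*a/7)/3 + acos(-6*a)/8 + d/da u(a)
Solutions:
 u(a) = C1 - a*acos(-6*a)/8 - sqrt(1 - 36*a^2)/48 - 28*exp(3*a/7)/9


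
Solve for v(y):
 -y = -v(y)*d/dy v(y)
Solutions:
 v(y) = -sqrt(C1 + y^2)
 v(y) = sqrt(C1 + y^2)


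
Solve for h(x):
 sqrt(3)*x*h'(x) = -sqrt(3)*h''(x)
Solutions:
 h(x) = C1 + C2*erf(sqrt(2)*x/2)


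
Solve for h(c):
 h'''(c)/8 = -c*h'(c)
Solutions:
 h(c) = C1 + Integral(C2*airyai(-2*c) + C3*airybi(-2*c), c)


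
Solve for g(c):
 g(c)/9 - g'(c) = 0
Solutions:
 g(c) = C1*exp(c/9)


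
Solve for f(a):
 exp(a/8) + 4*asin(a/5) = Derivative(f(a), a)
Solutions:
 f(a) = C1 + 4*a*asin(a/5) + 4*sqrt(25 - a^2) + 8*exp(a/8)


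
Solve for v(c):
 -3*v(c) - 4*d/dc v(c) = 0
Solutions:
 v(c) = C1*exp(-3*c/4)


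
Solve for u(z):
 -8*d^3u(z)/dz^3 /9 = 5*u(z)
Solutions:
 u(z) = C3*exp(z*(-45^(1/3) + 3*3^(2/3)*5^(1/3))/8)*sin(3*3^(1/6)*5^(1/3)*z/4) + C4*exp(z*(-45^(1/3) + 3*3^(2/3)*5^(1/3))/8)*cos(3*3^(1/6)*5^(1/3)*z/4) + C5*exp(-z*(45^(1/3) + 3*3^(2/3)*5^(1/3))/8) + (C1*sin(3*3^(1/6)*5^(1/3)*z/4) + C2*cos(3*3^(1/6)*5^(1/3)*z/4))*exp(45^(1/3)*z/4)


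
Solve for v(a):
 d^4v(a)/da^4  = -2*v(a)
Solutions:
 v(a) = (C1*sin(2^(3/4)*a/2) + C2*cos(2^(3/4)*a/2))*exp(-2^(3/4)*a/2) + (C3*sin(2^(3/4)*a/2) + C4*cos(2^(3/4)*a/2))*exp(2^(3/4)*a/2)


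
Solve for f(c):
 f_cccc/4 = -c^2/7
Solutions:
 f(c) = C1 + C2*c + C3*c^2 + C4*c^3 - c^6/630


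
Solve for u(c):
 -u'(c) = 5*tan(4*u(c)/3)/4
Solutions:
 u(c) = -3*asin(C1*exp(-5*c/3))/4 + 3*pi/4
 u(c) = 3*asin(C1*exp(-5*c/3))/4


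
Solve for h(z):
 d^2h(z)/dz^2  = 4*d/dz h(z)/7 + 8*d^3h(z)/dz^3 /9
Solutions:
 h(z) = C1 + (C2*sin(3*sqrt(455)*z/112) + C3*cos(3*sqrt(455)*z/112))*exp(9*z/16)


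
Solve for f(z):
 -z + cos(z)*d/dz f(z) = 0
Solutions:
 f(z) = C1 + Integral(z/cos(z), z)


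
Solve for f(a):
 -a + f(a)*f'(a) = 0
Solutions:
 f(a) = -sqrt(C1 + a^2)
 f(a) = sqrt(C1 + a^2)


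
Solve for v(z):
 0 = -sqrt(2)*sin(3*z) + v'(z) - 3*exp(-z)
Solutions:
 v(z) = C1 - sqrt(2)*cos(3*z)/3 - 3*exp(-z)
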